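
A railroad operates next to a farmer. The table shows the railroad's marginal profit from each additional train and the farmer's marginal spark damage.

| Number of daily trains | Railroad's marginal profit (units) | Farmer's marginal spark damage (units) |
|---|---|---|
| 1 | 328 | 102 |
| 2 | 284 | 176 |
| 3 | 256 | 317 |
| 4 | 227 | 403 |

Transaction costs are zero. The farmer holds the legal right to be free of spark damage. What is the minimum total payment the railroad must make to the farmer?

278

Efficient level: marginal profit ≥ marginal spark damage through level 2, so k* = 2.
With the farmer holding the right, the railroad must at least compensate total damage at k*: 102 + 176 = 278.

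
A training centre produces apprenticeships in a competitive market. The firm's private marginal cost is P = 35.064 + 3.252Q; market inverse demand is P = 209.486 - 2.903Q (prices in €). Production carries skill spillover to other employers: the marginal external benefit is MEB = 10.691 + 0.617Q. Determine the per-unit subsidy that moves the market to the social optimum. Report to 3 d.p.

subsidy = €31.315 per unit

Social marginal cost = private MC − MEB = 24.373 + 2.635Q.
Set SMC = demand: 24.373 + 2.635Q = 209.486 - 2.903Q → Q* = 33.4260.
The Pigouvian subsidy equals MEB at Q*: 10.691 + 0.617×33.4260 = 31.3148.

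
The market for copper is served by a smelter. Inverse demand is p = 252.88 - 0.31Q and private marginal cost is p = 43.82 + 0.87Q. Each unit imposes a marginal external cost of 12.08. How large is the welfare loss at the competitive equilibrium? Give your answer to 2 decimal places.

DWL = 61.83

Market equilibrium (private): 43.82 + 0.87Q = 252.88 - 0.31Q → Q_m = 177.1695.
Social marginal cost = private MC + MEC = 55.90 + 0.87Q.
Set SMC = demand: 55.90 + 0.87Q = 252.88 - 0.31Q → Q* = 166.9322.
Height of the DWL triangle at Q_m is SMC(Q_m) − demand(Q_m) = MEC(Q_m) = 12.0800.
DWL = ½ × 10.2373 × 12.0800 = 61.8333.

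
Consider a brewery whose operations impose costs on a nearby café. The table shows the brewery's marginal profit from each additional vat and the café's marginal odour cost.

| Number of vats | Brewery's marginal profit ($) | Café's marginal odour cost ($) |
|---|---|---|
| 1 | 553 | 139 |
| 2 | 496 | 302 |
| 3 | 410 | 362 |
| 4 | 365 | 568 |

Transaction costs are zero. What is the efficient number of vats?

Bargaining reaches the level where marginal profit last exceeds marginal odour cost.
That holds through level 3 (410 ≥ 362) but not at 4 (365 < 568).

3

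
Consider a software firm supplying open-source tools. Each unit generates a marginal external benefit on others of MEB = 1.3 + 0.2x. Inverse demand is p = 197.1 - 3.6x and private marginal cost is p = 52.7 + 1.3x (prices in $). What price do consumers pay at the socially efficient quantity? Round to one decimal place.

Social marginal cost = private MC − MEB = 51.4 + 1.1x.
Set SMC = demand: 51.4 + 1.1x = 197.1 - 3.6x → x* = 31.0000.
Consumer price on the demand curve at x*: 197.1 − 3.6×31.0000 = 85.5000.

P = $85.5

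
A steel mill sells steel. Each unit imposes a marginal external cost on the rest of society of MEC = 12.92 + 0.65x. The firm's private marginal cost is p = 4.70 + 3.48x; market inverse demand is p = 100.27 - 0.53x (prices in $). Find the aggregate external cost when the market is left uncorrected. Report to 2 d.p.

$492.52

Market equilibrium (private): 4.70 + 3.48x = 100.27 - 0.53x → x_m = 23.8329.
Total external cost = ∫₀^{x_m} (12.92 + 0.65x) dx = 12.92×23.8329 + ½×0.65×23.8329² = 492.5234.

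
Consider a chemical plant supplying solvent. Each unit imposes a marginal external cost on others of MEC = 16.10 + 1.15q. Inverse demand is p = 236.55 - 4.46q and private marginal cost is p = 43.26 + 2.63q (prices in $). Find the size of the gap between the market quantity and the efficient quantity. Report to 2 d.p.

Market equilibrium (private): 43.26 + 2.63q = 236.55 - 4.46q → q_m = 27.2623.
Social marginal cost = private MC + MEC = 59.36 + 3.78q.
Set SMC = demand: 59.36 + 3.78q = 236.55 - 4.46q → q* = 21.5036.
Gap = |27.2623 − 21.5036| = 5.7587.

5.76 units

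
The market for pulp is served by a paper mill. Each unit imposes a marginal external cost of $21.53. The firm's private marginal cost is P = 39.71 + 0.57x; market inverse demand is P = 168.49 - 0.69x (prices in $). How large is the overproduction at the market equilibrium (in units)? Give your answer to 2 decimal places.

17.09 units

Market equilibrium (private): 39.71 + 0.57x = 168.49 - 0.69x → x_m = 102.2063.
Social marginal cost = private MC + MEC = 61.24 + 0.57x.
Set SMC = demand: 61.24 + 0.57x = 168.49 - 0.69x → x* = 85.1190.
Gap = |102.2063 − 85.1190| = 17.0873.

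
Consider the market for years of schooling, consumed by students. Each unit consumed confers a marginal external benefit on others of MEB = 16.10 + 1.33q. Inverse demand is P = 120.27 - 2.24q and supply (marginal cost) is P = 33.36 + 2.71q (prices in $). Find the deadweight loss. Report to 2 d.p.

DWL = $214.98

Market equilibrium (private): 33.36 + 2.71q = 120.27 - 2.24q → q_m = 17.5576.
Social marginal benefit = demand + MEB = 136.37 - 0.91q.
Set SMB = MC: 136.37 - 0.91q = 33.36 + 2.71q → q* = 28.4558.
Height of the DWL triangle at q_m is SMB(q_m) − MC(q_m) = MEB(q_m) = 39.4516.
DWL = ½ × 10.8982 × 39.4516 = 214.9757.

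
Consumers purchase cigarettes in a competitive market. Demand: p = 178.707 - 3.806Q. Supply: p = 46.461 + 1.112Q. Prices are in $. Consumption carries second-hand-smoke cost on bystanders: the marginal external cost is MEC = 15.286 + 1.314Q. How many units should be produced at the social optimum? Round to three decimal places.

Social marginal benefit = demand − MEC = 163.421 - 5.120Q.
Set SMB = MC: 163.421 - 5.120Q = 46.461 + 1.112Q → Q* = 18.7677.

Q* = 18.768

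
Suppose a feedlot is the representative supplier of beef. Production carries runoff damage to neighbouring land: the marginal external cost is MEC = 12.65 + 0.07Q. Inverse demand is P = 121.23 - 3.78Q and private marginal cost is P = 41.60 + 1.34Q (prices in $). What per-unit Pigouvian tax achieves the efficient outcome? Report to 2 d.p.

Social marginal cost = private MC + MEC = 54.25 + 1.41Q.
Set SMC = demand: 54.25 + 1.41Q = 121.23 - 3.78Q → Q* = 12.9056.
The Pigouvian tax equals MEC at Q*: 12.65 + 0.07×12.9056 = 13.5534.

tax = $13.55 per unit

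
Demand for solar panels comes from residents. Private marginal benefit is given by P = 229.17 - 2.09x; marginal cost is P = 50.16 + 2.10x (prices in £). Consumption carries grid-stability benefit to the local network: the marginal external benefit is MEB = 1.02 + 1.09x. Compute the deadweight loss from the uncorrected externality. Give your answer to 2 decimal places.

DWL = £365.26

Market equilibrium (private): 50.16 + 2.10x = 229.17 - 2.09x → x_m = 42.7232.
Social marginal benefit = demand + MEB = 230.19 - x.
Set SMB = MC: 230.19 - x = 50.16 + 2.10x → x* = 58.0742.
Between x* and x_m the wedge SMB − MC runs linearly from 0 to MEB(x_m), so the loss is a triangle.
DWL = ½ × 15.3510 × 47.5882 = 365.2632.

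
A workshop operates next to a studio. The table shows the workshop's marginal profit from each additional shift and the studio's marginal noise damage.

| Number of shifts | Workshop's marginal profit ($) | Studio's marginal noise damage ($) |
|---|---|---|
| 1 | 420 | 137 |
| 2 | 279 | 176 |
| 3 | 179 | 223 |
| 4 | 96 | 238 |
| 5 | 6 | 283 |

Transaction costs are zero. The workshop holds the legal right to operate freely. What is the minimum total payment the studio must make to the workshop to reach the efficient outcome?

$281

Left alone the workshop would choose level 5 (marginal profit stays positive).
Efficient level: k* = 2 (marginal profit ≥ marginal noise damage through 2).
The studio must at least cover the workshop's forgone profit from cutting 5→2: 179 + 96 + 6 = 281.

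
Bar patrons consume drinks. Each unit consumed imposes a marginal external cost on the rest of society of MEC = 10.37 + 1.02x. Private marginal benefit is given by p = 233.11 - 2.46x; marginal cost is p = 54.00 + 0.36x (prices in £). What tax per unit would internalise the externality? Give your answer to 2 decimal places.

Social marginal benefit = demand − MEC = 222.74 - 3.48x.
Set SMB = MC: 222.74 - 3.48x = 54.00 + 0.36x → x* = 43.9427.
The Pigouvian tax equals MEC at x*: 10.37 + 1.02×43.9427 = 55.1916.

tax = £55.19 per unit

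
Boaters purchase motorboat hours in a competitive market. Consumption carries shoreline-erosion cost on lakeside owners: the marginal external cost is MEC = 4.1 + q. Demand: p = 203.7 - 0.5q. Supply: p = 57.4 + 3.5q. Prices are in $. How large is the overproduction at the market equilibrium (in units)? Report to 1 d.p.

8.1 units

Market equilibrium (private): 57.4 + 3.5q = 203.7 - 0.5q → q_m = 36.5750.
Social marginal benefit = demand − MEC = 199.6 - 1.5q.
Set SMB = MC: 199.6 - 1.5q = 57.4 + 3.5q → q* = 28.4400.
Gap = |36.5750 − 28.4400| = 8.1350.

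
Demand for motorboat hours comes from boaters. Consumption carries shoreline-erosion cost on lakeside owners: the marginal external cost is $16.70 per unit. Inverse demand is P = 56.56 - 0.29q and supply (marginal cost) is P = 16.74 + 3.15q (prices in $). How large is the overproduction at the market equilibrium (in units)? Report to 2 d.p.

4.85 units

Market equilibrium (private): 16.74 + 3.15q = 56.56 - 0.29q → q_m = 11.5756.
Social marginal benefit = demand − MEC = 39.86 - 0.29q.
Set SMB = MC: 39.86 - 0.29q = 16.74 + 3.15q → q* = 6.7209.
Gap = |11.5756 − 6.7209| = 4.8547.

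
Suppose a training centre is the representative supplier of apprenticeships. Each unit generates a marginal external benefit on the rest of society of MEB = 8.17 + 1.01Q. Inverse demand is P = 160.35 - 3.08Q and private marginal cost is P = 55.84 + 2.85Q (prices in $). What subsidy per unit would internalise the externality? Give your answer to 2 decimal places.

Social marginal cost = private MC − MEB = 47.67 + 1.84Q.
Set SMC = demand: 47.67 + 1.84Q = 160.35 - 3.08Q → Q* = 22.9024.
The Pigouvian subsidy equals MEB at Q*: 8.17 + 1.01×22.9024 = 31.3014.

subsidy = $31.30 per unit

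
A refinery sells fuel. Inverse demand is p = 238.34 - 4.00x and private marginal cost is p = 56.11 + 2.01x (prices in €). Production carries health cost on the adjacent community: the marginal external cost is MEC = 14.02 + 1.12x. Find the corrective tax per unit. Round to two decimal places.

tax = €40.44 per unit

Social marginal cost = private MC + MEC = 70.13 + 3.13x.
Set SMC = demand: 70.13 + 3.13x = 238.34 - 4.00x → x* = 23.5919.
The Pigouvian tax equals MEC at x*: 14.02 + 1.12×23.5919 = 40.4429.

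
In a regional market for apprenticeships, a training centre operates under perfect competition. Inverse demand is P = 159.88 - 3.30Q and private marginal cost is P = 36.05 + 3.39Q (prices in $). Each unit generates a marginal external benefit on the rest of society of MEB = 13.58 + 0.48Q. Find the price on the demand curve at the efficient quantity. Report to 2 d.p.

P = $86.86

Social marginal cost = private MC − MEB = 22.47 + 2.91Q.
Set SMC = demand: 22.47 + 2.91Q = 159.88 - 3.30Q → Q* = 22.1272.
Consumer price on the demand curve at Q*: 159.88 − 3.30×22.1272 = 86.8602.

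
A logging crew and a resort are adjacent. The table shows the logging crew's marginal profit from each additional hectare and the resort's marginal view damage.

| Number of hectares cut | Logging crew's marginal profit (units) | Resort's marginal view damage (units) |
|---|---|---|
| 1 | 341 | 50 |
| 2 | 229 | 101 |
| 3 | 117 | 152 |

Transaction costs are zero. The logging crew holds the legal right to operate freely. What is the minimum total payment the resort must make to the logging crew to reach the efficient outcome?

117

Left alone the logging crew would choose level 3 (marginal profit stays positive).
Efficient level: k* = 2 (marginal profit ≥ marginal view damage through 2).
The resort must at least cover the logging crew's forgone profit from cutting 3→2: 117 = 117.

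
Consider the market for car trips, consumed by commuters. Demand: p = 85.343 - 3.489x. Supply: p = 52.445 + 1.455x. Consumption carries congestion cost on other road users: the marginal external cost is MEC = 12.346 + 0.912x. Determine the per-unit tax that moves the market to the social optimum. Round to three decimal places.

Social marginal benefit = demand − MEC = 72.997 - 4.401x.
Set SMB = MC: 72.997 - 4.401x = 52.445 + 1.455x → x* = 3.5096.
The Pigouvian tax equals MEC at x*: 12.346 + 0.912×3.5096 = 15.5468.

tax = 15.547 per unit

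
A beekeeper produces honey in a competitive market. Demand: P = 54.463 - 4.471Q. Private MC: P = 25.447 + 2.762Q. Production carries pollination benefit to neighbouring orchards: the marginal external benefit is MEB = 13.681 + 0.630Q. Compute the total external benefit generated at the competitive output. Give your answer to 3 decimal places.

59.952

Market equilibrium (private): 25.447 + 2.762Q = 54.463 - 4.471Q → Q_m = 4.0116.
Total external benefit = ∫₀^{Q_m} (13.681 + 0.630Q) dQ = 13.681×4.0116 + ½×0.630×4.0116² = 59.9520.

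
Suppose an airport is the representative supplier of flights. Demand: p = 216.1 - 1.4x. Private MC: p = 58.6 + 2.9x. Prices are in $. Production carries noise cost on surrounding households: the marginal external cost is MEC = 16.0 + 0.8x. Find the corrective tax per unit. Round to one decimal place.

Social marginal cost = private MC + MEC = 74.6 + 3.7x.
Set SMC = demand: 74.6 + 3.7x = 216.1 - 1.4x → x* = 27.7451.
The Pigouvian tax equals MEC at x*: 16.0 + 0.8×27.7451 = 38.1961.

tax = $38.2 per unit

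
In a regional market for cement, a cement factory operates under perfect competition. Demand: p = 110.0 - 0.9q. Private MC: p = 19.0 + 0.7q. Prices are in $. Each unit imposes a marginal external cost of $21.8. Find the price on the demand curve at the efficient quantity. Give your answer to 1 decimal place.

P = $71.1

Social marginal cost = private MC + MEC = 40.8 + 0.7q.
Set SMC = demand: 40.8 + 0.7q = 110.0 - 0.9q → q* = 43.2500.
Consumer price on the demand curve at q*: 110.0 − 0.9×43.2500 = 71.0750.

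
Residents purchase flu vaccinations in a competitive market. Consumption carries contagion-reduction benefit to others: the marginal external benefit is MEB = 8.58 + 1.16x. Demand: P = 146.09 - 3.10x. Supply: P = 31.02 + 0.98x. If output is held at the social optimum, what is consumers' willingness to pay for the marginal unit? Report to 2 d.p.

P = 14.82

Social marginal benefit = demand + MEB = 154.67 - 1.94x.
Set SMB = MC: 154.67 - 1.94x = 31.02 + 0.98x → x* = 42.3459.
Consumer price on the demand curve at x*: 146.09 − 3.10×42.3459 = 14.8177.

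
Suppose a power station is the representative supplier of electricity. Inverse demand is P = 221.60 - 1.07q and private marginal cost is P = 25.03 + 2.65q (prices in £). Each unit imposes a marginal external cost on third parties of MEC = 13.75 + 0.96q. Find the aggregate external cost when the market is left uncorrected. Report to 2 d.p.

£2066.83

Market equilibrium (private): 25.03 + 2.65q = 221.60 - 1.07q → q_m = 52.8414.
Total external cost = ∫₀^{q_m} (13.75 + 0.96q) dq = 13.75×52.8414 + ½×0.96×52.8414² = 2066.8318.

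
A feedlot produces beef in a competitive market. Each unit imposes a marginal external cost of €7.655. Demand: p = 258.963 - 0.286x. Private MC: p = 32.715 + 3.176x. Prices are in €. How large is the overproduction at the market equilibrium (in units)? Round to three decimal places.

2.211 units

Market equilibrium (private): 32.715 + 3.176x = 258.963 - 0.286x → x_m = 65.3518.
Social marginal cost = private MC + MEC = 40.370 + 3.176x.
Set SMC = demand: 40.370 + 3.176x = 258.963 - 0.286x → x* = 63.1407.
Gap = |65.3518 − 63.1407| = 2.2111.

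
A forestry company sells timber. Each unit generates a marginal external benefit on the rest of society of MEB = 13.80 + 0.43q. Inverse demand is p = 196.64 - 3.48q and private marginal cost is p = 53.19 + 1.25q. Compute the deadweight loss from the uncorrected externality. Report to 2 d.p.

DWL = 83.77

Market equilibrium (private): 53.19 + 1.25q = 196.64 - 3.48q → q_m = 30.3277.
Social marginal cost = private MC − MEB = 39.39 + 0.82q.
Set SMC = demand: 39.39 + 0.82q = 196.64 - 3.48q → q* = 36.5698.
The loss is the area between SMC and demand from q* to q_m; with linear curves that's a triangle of height MEB(q_m).
DWL = ½ × 6.2421 × 26.8409 = 83.7718.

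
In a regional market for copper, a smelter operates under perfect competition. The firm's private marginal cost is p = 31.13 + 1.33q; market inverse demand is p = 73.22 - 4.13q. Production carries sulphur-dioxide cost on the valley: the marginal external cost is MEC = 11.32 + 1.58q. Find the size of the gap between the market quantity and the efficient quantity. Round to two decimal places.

3.34 units

Market equilibrium (private): 31.13 + 1.33q = 73.22 - 4.13q → q_m = 7.7088.
Social marginal cost = private MC + MEC = 42.45 + 2.91q.
Set SMC = demand: 42.45 + 2.91q = 73.22 - 4.13q → q* = 4.3707.
Gap = |7.7088 − 4.3707| = 3.3381.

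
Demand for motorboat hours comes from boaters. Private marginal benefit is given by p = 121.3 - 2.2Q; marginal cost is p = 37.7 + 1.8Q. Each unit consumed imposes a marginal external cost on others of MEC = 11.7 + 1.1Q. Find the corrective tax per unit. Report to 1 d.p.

tax = 27.2 per unit

Social marginal benefit = demand − MEC = 109.6 - 3.3Q.
Set SMB = MC: 109.6 - 3.3Q = 37.7 + 1.8Q → Q* = 14.0980.
The Pigouvian tax equals MEC at Q*: 11.7 + 1.1×14.0980 = 27.2078.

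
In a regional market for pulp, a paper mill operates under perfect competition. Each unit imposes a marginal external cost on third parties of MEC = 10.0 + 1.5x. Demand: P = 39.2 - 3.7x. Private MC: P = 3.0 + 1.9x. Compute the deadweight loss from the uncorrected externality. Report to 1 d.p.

DWL = 27.3

Market equilibrium (private): 3.0 + 1.9x = 39.2 - 3.7x → x_m = 6.4643.
Social marginal cost = private MC + MEC = 13.0 + 3.4x.
Set SMC = demand: 13.0 + 3.4x = 39.2 - 3.7x → x* = 3.6901.
The welfare-loss triangle has base |x_m − x*| and height MEC(x_m) (the vertical gap between SMC and demand is zero at x* and MEC at x_m).
DWL = ½ × 2.7742 × 19.6964 = 27.3209.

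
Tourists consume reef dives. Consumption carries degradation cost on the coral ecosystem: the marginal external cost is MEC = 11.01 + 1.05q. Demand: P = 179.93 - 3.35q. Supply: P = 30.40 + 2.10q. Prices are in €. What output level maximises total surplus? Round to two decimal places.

Social marginal benefit = demand − MEC = 168.92 - 4.40q.
Set SMB = MC: 168.92 - 4.40q = 30.40 + 2.10q → q* = 21.3108.

q* = 21.31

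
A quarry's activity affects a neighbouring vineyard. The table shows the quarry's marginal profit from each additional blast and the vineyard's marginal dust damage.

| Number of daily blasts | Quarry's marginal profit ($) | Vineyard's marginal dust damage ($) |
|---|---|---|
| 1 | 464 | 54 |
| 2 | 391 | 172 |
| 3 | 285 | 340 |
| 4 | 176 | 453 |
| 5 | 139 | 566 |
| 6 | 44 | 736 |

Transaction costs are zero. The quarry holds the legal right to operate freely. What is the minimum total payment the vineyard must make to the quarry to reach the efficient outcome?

$644

Left alone the quarry would choose level 6 (marginal profit stays positive).
Efficient level: k* = 2 (marginal profit ≥ marginal dust damage through 2).
The vineyard must at least cover the quarry's forgone profit from cutting 6→2: 285 + 176 + 139 + 44 = 644.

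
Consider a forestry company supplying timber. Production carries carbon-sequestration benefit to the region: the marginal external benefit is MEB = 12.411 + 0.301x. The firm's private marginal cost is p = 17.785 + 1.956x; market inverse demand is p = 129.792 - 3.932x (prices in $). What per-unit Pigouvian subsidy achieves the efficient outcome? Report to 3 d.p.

Social marginal cost = private MC − MEB = 5.374 + 1.655x.
Set SMC = demand: 5.374 + 1.655x = 129.792 - 3.932x → x* = 22.2692.
The Pigouvian subsidy equals MEB at x*: 12.411 + 0.301×22.2692 = 19.1140.

subsidy = $19.114 per unit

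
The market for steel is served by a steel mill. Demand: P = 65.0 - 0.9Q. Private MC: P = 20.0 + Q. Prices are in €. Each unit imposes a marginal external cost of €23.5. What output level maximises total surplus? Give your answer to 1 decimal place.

Q* = 11.3

Social marginal cost = private MC + MEC = 43.5 + Q.
Set SMC = demand: 43.5 + Q = 65.0 - 0.9Q → Q* = 11.3158.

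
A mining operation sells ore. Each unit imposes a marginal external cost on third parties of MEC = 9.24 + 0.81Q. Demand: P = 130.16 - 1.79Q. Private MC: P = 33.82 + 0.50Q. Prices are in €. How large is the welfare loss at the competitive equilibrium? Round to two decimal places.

Market equilibrium (private): 33.82 + 0.50Q = 130.16 - 1.79Q → Q_m = 42.0699.
Social marginal cost = private MC + MEC = 43.06 + 1.31Q.
Set SMC = demand: 43.06 + 1.31Q = 130.16 - 1.79Q → Q* = 28.0968.
The loss is the area between SMC and demand from Q* to Q_m; with linear curves that's a triangle of height MEC(Q_m).
DWL = ½ × 13.9731 × 43.3166 = 302.6336.

DWL = €302.63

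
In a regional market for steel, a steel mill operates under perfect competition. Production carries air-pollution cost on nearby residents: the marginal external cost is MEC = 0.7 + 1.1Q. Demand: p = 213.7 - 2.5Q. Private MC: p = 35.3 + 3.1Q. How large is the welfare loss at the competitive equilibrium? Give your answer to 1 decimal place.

DWL = 95.3

Market equilibrium (private): 35.3 + 3.1Q = 213.7 - 2.5Q → Q_m = 31.8571.
Social marginal cost = private MC + MEC = 36.0 + 4.2Q.
Set SMC = demand: 36.0 + 4.2Q = 213.7 - 2.5Q → Q* = 26.5224.
The welfare-loss triangle has base |Q_m − Q*| and height MEC(Q_m) (the vertical gap between SMC and demand is zero at Q* and MEC at Q_m).
DWL = ½ × 5.3347 × 35.7429 = 95.3388.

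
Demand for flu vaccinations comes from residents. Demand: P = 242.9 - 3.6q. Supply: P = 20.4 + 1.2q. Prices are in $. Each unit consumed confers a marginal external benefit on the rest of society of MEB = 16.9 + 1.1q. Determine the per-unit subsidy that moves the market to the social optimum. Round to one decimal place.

Social marginal benefit = demand + MEB = 259.8 - 2.5q.
Set SMB = MC: 259.8 - 2.5q = 20.4 + 1.2q → q* = 64.7027.
The Pigouvian subsidy equals MEB at q*: 16.9 + 1.1×64.7027 = 88.0730.

subsidy = $88.1 per unit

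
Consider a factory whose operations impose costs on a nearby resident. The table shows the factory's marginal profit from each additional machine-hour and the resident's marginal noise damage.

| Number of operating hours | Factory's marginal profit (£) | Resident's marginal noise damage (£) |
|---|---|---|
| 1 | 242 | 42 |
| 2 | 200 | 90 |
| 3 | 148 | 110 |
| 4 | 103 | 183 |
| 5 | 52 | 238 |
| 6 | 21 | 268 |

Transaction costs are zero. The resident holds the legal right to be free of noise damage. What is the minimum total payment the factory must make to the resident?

£242

Efficient level: marginal profit ≥ marginal noise damage through level 3, so k* = 3.
With the resident holding the right, the factory must at least compensate total damage at k*: 42 + 90 + 110 = 242.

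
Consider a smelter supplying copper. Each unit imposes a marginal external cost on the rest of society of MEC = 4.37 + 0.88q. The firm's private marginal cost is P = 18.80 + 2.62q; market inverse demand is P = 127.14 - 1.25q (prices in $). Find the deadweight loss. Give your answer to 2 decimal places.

Market equilibrium (private): 18.80 + 2.62q = 127.14 - 1.25q → q_m = 27.9948.
Social marginal cost = private MC + MEC = 23.17 + 3.50q.
Set SMC = demand: 23.17 + 3.50q = 127.14 - 1.25q → q* = 21.8884.
Between q* and q_m the wedge SMC − demand runs linearly from 0 to MEC(q_m), so the loss is a triangle.
DWL = ½ × 6.1064 × 29.0055 = 88.5596.

DWL = $88.56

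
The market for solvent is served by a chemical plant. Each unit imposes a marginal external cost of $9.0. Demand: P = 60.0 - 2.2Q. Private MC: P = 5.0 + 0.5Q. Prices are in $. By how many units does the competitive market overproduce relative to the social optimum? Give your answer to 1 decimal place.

Market equilibrium (private): 5.0 + 0.5Q = 60.0 - 2.2Q → Q_m = 20.3704.
Social marginal cost = private MC + MEC = 14.0 + 0.5Q.
Set SMC = demand: 14.0 + 0.5Q = 60.0 - 2.2Q → Q* = 17.0370.
Gap = |20.3704 − 17.0370| = 3.3334.

3.3 units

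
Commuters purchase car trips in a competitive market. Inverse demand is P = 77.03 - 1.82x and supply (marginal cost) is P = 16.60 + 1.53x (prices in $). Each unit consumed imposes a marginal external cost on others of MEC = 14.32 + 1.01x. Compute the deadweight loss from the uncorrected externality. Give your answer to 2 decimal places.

Market equilibrium (private): 16.60 + 1.53x = 77.03 - 1.82x → x_m = 18.0388.
Social marginal benefit = demand − MEC = 62.71 - 2.83x.
Set SMB = MC: 62.71 - 2.83x = 16.60 + 1.53x → x* = 10.5757.
The loss is the area between SMB and MC from x* to x_m; with linear curves that's a triangle of height MEC(x_m).
DWL = ½ × 7.4631 × 32.5392 = 121.4217.

DWL = $121.42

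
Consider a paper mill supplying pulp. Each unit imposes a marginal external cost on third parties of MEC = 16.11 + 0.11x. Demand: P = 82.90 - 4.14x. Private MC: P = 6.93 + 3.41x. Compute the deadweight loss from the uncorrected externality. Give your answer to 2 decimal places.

Market equilibrium (private): 6.93 + 3.41x = 82.90 - 4.14x → x_m = 10.0623.
Social marginal cost = private MC + MEC = 23.04 + 3.52x.
Set SMC = demand: 23.04 + 3.52x = 82.90 - 4.14x → x* = 7.8146.
Height of the DWL triangle at x_m is SMC(x_m) − demand(x_m) = MEC(x_m) = 17.2168.
DWL = ½ × 2.2477 × 17.2168 = 19.3491.

DWL = 19.35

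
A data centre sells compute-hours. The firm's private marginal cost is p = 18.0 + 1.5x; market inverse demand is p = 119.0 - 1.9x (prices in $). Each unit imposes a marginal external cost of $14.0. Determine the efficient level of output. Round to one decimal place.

Social marginal cost = private MC + MEC = 32.0 + 1.5x.
Set SMC = demand: 32.0 + 1.5x = 119.0 - 1.9x → x* = 25.5882.

x* = 25.6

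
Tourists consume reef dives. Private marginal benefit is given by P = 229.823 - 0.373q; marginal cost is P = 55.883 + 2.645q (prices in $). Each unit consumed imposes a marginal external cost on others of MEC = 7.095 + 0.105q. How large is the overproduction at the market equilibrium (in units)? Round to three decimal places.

Market equilibrium (private): 55.883 + 2.645q = 229.823 - 0.373q → q_m = 57.6342.
Social marginal benefit = demand − MEC = 222.728 - 0.478q.
Set SMB = MC: 222.728 - 0.478q = 55.883 + 2.645q → q* = 53.4246.
Gap = |57.6342 − 53.4246| = 4.2096.

4.210 units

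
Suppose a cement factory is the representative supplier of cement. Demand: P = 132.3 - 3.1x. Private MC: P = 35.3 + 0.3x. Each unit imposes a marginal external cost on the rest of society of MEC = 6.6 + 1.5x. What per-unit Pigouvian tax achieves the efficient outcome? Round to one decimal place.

Social marginal cost = private MC + MEC = 41.9 + 1.8x.
Set SMC = demand: 41.9 + 1.8x = 132.3 - 3.1x → x* = 18.4490.
The Pigouvian tax equals MEC at x*: 6.6 + 1.5×18.4490 = 34.2735.

tax = 34.3 per unit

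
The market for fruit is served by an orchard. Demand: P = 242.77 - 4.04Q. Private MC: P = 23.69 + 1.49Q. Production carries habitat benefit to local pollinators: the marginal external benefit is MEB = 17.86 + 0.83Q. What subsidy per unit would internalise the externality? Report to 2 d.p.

subsidy = 59.70 per unit

Social marginal cost = private MC − MEB = 5.83 + 0.66Q.
Set SMC = demand: 5.83 + 0.66Q = 242.77 - 4.04Q → Q* = 50.4128.
The Pigouvian subsidy equals MEB at Q*: 17.86 + 0.83×50.4128 = 59.7026.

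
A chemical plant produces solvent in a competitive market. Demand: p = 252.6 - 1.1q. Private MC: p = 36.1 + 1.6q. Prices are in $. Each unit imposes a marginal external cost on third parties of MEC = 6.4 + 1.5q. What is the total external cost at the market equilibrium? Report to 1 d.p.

Market equilibrium (private): 36.1 + 1.6q = 252.6 - 1.1q → q_m = 80.1852.
Total external cost = ∫₀^{q_m} (6.4 + 1.5q) dq = 6.4×80.1852 + ½×1.5×80.1852² = 5335.4350.

$5335.4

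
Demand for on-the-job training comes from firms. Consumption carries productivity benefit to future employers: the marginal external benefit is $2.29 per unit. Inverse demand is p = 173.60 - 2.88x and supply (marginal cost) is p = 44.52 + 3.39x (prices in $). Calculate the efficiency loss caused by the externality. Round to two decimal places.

DWL = $0.42

Market equilibrium (private): 44.52 + 3.39x = 173.60 - 2.88x → x_m = 20.5869.
Social marginal benefit = demand + MEB = 175.89 - 2.88x.
Set SMB = MC: 175.89 - 2.88x = 44.52 + 3.39x → x* = 20.9522.
Between x* and x_m the wedge SMB − MC runs linearly from 0 to MEB(x_m), so the loss is a triangle.
DWL = ½ × 0.3653 × 2.2900 = 0.4183.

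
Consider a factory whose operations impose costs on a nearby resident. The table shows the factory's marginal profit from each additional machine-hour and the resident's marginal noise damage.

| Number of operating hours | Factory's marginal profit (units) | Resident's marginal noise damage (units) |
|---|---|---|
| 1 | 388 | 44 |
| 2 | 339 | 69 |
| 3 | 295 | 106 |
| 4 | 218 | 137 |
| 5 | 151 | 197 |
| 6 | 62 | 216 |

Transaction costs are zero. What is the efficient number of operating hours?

Bargaining reaches the level where marginal profit last exceeds marginal noise damage.
That holds through level 4 (218 ≥ 137) but not at 5 (151 < 197).

4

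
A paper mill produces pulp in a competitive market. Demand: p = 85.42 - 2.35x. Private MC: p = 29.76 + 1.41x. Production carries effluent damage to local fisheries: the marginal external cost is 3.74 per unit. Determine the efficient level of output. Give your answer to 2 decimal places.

Social marginal cost = private MC + MEC = 33.50 + 1.41x.
Set SMC = demand: 33.50 + 1.41x = 85.42 - 2.35x → x* = 13.8085.

x* = 13.81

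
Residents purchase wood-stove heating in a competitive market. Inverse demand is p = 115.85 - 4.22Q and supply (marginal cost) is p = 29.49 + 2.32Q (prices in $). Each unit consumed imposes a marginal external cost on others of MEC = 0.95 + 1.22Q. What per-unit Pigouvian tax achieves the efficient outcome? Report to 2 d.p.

Social marginal benefit = demand − MEC = 114.90 - 5.44Q.
Set SMB = MC: 114.90 - 5.44Q = 29.49 + 2.32Q → Q* = 11.0064.
The Pigouvian tax equals MEC at Q*: 0.95 + 1.22×11.0064 = 14.3778.

tax = $14.38 per unit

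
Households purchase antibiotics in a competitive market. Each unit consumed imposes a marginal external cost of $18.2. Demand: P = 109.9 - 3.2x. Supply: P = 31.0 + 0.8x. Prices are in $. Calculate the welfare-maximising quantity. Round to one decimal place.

Social marginal benefit = demand − MEC = 91.7 - 3.2x.
Set SMB = MC: 91.7 - 3.2x = 31.0 + 0.8x → x* = 15.1750.

x* = 15.2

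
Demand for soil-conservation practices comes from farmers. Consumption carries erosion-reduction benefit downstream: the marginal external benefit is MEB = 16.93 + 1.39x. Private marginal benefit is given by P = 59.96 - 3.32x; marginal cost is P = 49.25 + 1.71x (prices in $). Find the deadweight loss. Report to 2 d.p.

DWL = $54.34

Market equilibrium (private): 49.25 + 1.71x = 59.96 - 3.32x → x_m = 2.1292.
Social marginal benefit = demand + MEB = 76.89 - 1.93x.
Set SMB = MC: 76.89 - 1.93x = 49.25 + 1.71x → x* = 7.5934.
The loss is the area between SMB and MC from x* to x_m; with linear curves that's a triangle of height MEB(x_m).
DWL = ½ × 5.4642 × 19.8896 = 54.3404.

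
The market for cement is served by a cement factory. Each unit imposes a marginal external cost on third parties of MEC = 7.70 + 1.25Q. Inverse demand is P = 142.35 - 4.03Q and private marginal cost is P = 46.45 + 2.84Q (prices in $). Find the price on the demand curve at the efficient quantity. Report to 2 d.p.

Social marginal cost = private MC + MEC = 54.15 + 4.09Q.
Set SMC = demand: 54.15 + 4.09Q = 142.35 - 4.03Q → Q* = 10.8621.
Consumer price on the demand curve at Q*: 142.35 − 4.03×10.8621 = 98.5757.

P = $98.58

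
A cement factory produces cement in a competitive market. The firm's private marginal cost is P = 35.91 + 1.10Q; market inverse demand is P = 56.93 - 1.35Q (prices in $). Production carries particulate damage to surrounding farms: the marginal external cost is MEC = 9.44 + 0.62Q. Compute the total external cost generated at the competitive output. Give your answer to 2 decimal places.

Market equilibrium (private): 35.91 + 1.10Q = 56.93 - 1.35Q → Q_m = 8.5796.
Total external cost = ∫₀^{Q_m} (9.44 + 0.62Q) dQ = 9.44×8.5796 + ½×0.62×8.5796² = 103.8104.

$103.81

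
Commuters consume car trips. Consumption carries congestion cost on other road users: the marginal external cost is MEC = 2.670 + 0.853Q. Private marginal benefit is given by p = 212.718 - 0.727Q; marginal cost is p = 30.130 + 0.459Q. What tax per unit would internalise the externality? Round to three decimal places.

tax = 77.937 per unit

Social marginal benefit = demand − MEC = 210.048 - 1.580Q.
Set SMB = MC: 210.048 - 1.580Q = 30.130 + 0.459Q → Q* = 88.2384.
The Pigouvian tax equals MEC at Q*: 2.670 + 0.853×88.2384 = 77.9374.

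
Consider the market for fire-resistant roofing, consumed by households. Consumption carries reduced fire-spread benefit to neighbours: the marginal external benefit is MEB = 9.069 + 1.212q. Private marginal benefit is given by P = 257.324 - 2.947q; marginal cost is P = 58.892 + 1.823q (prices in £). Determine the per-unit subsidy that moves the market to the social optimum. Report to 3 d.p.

Social marginal benefit = demand + MEB = 266.393 - 1.735q.
Set SMB = MC: 266.393 - 1.735q = 58.892 + 1.823q → q* = 58.3196.
The Pigouvian subsidy equals MEB at q*: 9.069 + 1.212×58.3196 = 79.7524.

subsidy = £79.752 per unit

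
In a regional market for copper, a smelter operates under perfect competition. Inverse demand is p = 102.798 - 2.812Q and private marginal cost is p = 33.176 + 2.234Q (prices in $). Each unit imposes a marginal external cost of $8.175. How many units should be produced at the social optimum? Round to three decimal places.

Social marginal cost = private MC + MEC = 41.351 + 2.234Q.
Set SMC = demand: 41.351 + 2.234Q = 102.798 - 2.812Q → Q* = 12.1774.

Q* = 12.177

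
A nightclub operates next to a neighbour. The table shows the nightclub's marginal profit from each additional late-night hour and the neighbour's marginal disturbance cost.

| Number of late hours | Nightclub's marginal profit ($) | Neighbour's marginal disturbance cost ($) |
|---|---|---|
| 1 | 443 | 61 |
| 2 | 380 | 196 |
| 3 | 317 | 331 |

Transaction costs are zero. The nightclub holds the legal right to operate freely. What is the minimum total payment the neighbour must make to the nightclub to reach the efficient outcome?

$317

Left alone the nightclub would choose level 3 (marginal profit stays positive).
Efficient level: k* = 2 (marginal profit ≥ marginal disturbance cost through 2).
The neighbour must at least cover the nightclub's forgone profit from cutting 3→2: 317 = 317.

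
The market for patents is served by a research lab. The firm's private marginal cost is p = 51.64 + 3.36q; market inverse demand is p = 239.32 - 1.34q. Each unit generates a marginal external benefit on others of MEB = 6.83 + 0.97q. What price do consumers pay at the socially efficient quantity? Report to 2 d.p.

P = 169.44

Social marginal cost = private MC − MEB = 44.81 + 2.39q.
Set SMC = demand: 44.81 + 2.39q = 239.32 - 1.34q → q* = 52.1475.
Consumer price on the demand curve at q*: 239.32 − 1.34×52.1475 = 169.4424.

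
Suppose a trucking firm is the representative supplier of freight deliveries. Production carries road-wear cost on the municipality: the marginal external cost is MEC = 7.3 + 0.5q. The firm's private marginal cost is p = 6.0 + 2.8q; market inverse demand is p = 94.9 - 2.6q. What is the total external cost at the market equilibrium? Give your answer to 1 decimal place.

187.9

Market equilibrium (private): 6.0 + 2.8q = 94.9 - 2.6q → q_m = 16.4630.
Total external cost = ∫₀^{q_m} (7.3 + 0.5q) dq = 7.3×16.4630 + ½×0.5×16.4630² = 187.9375.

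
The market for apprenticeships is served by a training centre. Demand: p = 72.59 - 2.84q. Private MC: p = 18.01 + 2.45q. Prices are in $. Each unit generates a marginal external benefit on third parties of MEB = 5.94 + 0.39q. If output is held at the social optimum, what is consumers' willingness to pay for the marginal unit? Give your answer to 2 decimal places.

P = $37.51

Social marginal cost = private MC − MEB = 12.07 + 2.06q.
Set SMC = demand: 12.07 + 2.06q = 72.59 - 2.84q → q* = 12.3510.
Consumer price on the demand curve at q*: 72.59 − 2.84×12.3510 = 37.5132.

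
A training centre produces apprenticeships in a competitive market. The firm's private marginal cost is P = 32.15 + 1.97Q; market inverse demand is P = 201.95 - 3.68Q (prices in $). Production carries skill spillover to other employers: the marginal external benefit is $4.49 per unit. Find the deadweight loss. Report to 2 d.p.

Market equilibrium (private): 32.15 + 1.97Q = 201.95 - 3.68Q → Q_m = 30.0531.
Social marginal cost = private MC − MEB = 27.66 + 1.97Q.
Set SMC = demand: 27.66 + 1.97Q = 201.95 - 3.68Q → Q* = 30.8478.
The loss is the area between SMC and demand from Q* to Q_m; with linear curves that's a triangle of height MEB(Q_m).
DWL = ½ × 0.7947 × 4.4900 = 1.7841.

DWL = $1.78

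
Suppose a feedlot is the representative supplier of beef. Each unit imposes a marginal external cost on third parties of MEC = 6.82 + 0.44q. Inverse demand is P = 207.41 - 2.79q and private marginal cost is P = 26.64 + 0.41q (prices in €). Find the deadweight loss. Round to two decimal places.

DWL = €137.82

Market equilibrium (private): 26.64 + 0.41q = 207.41 - 2.79q → q_m = 56.4906.
Social marginal cost = private MC + MEC = 33.46 + 0.85q.
Set SMC = demand: 33.46 + 0.85q = 207.41 - 2.79q → q* = 47.7885.
Height of the DWL triangle at q_m is SMC(q_m) − demand(q_m) = MEC(q_m) = 31.6759.
DWL = ½ × 8.7021 × 31.6759 = 137.8234.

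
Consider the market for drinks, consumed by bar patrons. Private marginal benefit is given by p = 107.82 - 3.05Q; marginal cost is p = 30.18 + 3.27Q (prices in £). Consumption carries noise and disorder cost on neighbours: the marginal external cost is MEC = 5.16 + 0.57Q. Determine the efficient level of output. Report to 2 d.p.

Social marginal benefit = demand − MEC = 102.66 - 3.62Q.
Set SMB = MC: 102.66 - 3.62Q = 30.18 + 3.27Q → Q* = 10.5196.

Q* = 10.52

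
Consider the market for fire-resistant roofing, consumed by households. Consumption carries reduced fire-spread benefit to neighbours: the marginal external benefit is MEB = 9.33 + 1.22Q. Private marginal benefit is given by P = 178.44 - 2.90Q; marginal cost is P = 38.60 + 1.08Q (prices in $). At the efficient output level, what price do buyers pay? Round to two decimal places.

P = $21.70

Social marginal benefit = demand + MEB = 187.77 - 1.68Q.
Set SMB = MC: 187.77 - 1.68Q = 38.60 + 1.08Q → Q* = 54.0471.
Consumer price on the demand curve at Q*: 178.44 − 2.90×54.0471 = 21.7034.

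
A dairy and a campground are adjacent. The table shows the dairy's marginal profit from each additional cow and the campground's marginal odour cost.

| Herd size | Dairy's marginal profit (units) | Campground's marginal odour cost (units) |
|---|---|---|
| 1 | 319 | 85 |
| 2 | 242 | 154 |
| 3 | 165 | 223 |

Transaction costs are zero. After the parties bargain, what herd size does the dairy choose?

Bargaining reaches the level where marginal profit last exceeds marginal odour cost.
That holds through level 2 (242 ≥ 154) but not at 3 (165 < 223).

2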